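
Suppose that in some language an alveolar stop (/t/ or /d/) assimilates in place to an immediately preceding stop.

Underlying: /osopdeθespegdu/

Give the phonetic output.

[osopbeθespeggu]

/d/ after /p/ (labial) → [b]
/d/ after /g/ (velar) → [g]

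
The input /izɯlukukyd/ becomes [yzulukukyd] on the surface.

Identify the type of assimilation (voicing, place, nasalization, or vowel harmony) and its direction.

/i/→[y] /ɯ/→[u].
Vowels agree with the last vowel, so the harmony is regressive.

vowel harmony, regressive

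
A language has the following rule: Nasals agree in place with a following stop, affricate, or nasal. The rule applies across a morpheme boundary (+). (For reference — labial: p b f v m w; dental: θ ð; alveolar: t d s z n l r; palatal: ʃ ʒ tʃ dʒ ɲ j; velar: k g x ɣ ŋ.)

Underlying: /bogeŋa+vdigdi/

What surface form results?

no segment meets the rule's conditions; no change.

[bogeŋa+vdigdi]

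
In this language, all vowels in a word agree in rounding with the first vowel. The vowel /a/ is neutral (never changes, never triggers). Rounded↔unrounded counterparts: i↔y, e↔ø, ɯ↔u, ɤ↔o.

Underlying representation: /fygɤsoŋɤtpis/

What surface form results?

[fygosoŋotpys]

/ɤ/ harmonizes with /y/ ([+round]) → [o]
/ɤ/ harmonizes with /y/ ([+round]) → [o]
/i/ harmonizes with /y/ ([+round]) → [y]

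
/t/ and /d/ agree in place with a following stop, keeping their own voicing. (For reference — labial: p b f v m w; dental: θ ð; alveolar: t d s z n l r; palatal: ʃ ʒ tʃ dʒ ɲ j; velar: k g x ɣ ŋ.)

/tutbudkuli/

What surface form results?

/t/ before /b/ (labial) → [p]
/d/ before /k/ (velar) → [g]

[tupbugkuli]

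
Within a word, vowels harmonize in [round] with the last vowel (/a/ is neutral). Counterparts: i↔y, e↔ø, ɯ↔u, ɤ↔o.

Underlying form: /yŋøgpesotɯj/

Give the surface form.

/y/ harmonizes with /ɯ/ ([-round]) → [i]
/ø/ harmonizes with /ɯ/ ([-round]) → [e]
/o/ harmonizes with /ɯ/ ([-round]) → [ɤ]

[iŋegpesɤtɯj]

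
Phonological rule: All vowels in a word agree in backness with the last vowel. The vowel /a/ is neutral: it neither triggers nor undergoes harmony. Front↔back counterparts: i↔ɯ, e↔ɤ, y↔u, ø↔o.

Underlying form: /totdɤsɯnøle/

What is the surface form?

[tøtdesinøle]

/o/ harmonizes with /e/ ([-back]) → [ø]
/ɤ/ harmonizes with /e/ ([-back]) → [e]
/ɯ/ harmonizes with /e/ ([-back]) → [i]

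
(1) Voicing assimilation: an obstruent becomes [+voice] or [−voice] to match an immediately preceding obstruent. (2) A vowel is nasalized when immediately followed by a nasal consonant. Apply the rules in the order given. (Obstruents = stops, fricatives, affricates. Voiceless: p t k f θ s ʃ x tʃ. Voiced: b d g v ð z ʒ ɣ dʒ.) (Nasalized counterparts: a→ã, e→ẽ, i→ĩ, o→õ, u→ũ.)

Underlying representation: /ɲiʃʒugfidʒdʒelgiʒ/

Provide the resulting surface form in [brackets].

Rule 1: /ʒ/ after /ʃ/ (voiceless) → [ʃ]
Rule 1: /f/ after /g/ (voiced) → [v]
After rule 1: ɲiʃʃugvidʒdʒelgiʒ
Rule 2: no segment meets the rule's conditions; no change.

[ɲiʃʃugvidʒdʒelgiʒ]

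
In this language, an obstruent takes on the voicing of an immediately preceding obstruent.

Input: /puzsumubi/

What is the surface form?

[puzzumubi]

/s/ after /z/ (voiced) → [z]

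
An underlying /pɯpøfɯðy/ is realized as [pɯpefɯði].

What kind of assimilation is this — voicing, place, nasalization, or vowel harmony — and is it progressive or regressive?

vowel harmony, progressive

/ø/→[e] /y/→[i].
Vowels agree with the first vowel, so the harmony is progressive.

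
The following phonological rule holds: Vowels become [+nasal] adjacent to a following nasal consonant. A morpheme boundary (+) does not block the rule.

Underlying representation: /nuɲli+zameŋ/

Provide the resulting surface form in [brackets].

/u/ before nasal /ɲ/ → [ũ]
/a/ before nasal /m/ → [ã]
/e/ before nasal /ŋ/ → [ẽ]

[nũɲli+zãmẽŋ]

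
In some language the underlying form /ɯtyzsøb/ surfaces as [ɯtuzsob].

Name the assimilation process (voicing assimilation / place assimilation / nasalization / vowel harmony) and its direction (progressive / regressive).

vowel harmony, progressive

/y/→[u] /ø/→[o].
Vowels agree with the first vowel, so the harmony is progressive.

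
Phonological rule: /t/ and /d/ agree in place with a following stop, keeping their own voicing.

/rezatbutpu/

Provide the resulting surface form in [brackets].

[rezapbuppu]

/t/ before /b/ (labial) → [p]
/t/ before /p/ (labial) → [p]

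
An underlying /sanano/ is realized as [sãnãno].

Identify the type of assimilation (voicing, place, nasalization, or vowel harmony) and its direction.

nasalization, regressive

/a/→[ã] /a/→[ã].
Each target copies a feature from the following segment, so the direction is regressive.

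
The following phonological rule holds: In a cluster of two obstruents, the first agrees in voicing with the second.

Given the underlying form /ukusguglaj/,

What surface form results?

[ukuzguglaj]

/s/ before /g/ (voiced) → [z]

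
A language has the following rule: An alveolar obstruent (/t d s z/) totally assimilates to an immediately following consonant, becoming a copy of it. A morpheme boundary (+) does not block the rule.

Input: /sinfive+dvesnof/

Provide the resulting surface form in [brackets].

/d/ before /v/ → [v] (total assimilation)
/s/ before /n/ → [n] (total assimilation)

[sinfive+vvennof]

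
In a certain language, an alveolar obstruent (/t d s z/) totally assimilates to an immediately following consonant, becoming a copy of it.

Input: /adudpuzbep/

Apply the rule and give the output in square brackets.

[aduppubbep]

/d/ before /p/ → [p] (total assimilation)
/z/ before /b/ → [b] (total assimilation)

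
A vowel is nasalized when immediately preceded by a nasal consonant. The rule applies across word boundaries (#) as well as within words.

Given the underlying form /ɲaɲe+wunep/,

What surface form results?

/a/ after nasal /ɲ/ → [ã]
/e/ after nasal /ɲ/ → [ẽ]
/e/ after nasal /n/ → [ẽ]

[ɲãɲẽ+wunẽp]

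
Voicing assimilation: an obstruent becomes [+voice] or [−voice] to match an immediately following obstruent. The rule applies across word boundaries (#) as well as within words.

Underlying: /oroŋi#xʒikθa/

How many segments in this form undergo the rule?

1

/x/ before /ʒ/ (voiced) → [ɣ]
1 segment changes.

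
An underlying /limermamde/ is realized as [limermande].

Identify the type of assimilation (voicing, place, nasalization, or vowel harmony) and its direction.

place assimilation, regressive

/m/→[n].
Each target copies a feature from the following segment, so the direction is regressive.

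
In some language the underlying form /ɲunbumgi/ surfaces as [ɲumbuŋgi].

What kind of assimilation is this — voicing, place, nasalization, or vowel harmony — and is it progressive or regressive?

/n/→[m] /m/→[ŋ].
Each target copies a feature from the following segment, so the direction is regressive.

place assimilation, regressive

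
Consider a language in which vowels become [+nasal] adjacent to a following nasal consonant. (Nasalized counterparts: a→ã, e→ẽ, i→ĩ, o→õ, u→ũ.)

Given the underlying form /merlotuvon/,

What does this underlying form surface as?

/o/ before nasal /n/ → [õ]

[merlotuvõn]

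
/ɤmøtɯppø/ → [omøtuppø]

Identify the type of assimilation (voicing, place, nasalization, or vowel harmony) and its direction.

vowel harmony, regressive

/ɤ/→[o] /ɯ/→[u].
Vowels agree with the last vowel, so the harmony is regressive.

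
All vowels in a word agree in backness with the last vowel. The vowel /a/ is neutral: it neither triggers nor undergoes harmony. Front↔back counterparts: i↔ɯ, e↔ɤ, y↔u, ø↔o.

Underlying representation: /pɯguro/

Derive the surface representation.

[pɯguro]

no segment meets the rule's conditions; no change.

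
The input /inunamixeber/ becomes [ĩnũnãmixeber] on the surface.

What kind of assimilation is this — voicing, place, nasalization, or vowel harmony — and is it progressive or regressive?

nasalization, regressive

/i/→[ĩ] /u/→[ũ] /a/→[ã].
Each target copies a feature from the following segment, so the direction is regressive.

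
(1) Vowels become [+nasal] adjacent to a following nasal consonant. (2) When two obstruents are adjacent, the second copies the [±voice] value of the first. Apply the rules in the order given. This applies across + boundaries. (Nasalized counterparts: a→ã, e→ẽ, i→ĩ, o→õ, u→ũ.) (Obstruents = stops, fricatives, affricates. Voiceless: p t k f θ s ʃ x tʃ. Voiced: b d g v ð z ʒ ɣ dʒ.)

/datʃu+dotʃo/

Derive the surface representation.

[datʃu+dotʃo]

Rule 1: no segment meets the rule's conditions; no change.
After rule 1: datʃu+dotʃo
Rule 2: no segment meets the rule's conditions; no change.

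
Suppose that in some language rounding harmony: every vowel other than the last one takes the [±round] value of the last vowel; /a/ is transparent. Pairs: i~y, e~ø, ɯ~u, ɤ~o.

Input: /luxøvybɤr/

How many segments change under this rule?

3

/u/ harmonizes with /ɤ/ ([-round]) → [ɯ]
/ø/ harmonizes with /ɤ/ ([-round]) → [e]
/y/ harmonizes with /ɤ/ ([-round]) → [i]
3 segments change.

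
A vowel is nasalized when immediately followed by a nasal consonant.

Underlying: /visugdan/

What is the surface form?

[visugdãn]

/a/ before nasal /n/ → [ã]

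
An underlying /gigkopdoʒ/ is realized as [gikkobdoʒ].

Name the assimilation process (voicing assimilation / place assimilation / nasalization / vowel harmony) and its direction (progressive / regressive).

/g/→[k] /p/→[b].
Each target copies a feature from the following segment, so the direction is regressive.

voicing assimilation, regressive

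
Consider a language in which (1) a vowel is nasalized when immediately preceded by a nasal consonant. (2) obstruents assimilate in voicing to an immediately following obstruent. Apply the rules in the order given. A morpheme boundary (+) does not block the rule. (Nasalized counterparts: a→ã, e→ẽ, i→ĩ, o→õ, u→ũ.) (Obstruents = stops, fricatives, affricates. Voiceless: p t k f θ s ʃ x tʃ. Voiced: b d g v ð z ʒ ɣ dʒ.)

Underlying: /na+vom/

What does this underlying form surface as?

[nã+vom]

Rule 1: /a/ after nasal /n/ → [ã]
After rule 1: nã+vom
Rule 2: no segment meets the rule's conditions; no change.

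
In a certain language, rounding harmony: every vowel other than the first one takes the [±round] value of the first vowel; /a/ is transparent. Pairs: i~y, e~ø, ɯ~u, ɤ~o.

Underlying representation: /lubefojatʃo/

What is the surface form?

/e/ harmonizes with /u/ ([+round]) → [ø]

[lubøfojatʃo]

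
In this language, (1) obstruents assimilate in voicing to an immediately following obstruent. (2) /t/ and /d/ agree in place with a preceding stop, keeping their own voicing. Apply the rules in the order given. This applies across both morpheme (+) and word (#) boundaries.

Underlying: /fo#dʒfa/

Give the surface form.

Rule 1: /dʒ/ before /f/ (voiceless) → [tʃ]
After rule 1: fo#tʃfa
Rule 2: no segment meets the rule's conditions; no change.

[fo#tʃfa]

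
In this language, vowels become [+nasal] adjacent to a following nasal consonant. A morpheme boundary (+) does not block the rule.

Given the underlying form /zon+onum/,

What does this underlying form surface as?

[zõn+õnũm]

/o/ before nasal /n/ → [õ]
/o/ before nasal /n/ → [õ]
/u/ before nasal /m/ → [ũ]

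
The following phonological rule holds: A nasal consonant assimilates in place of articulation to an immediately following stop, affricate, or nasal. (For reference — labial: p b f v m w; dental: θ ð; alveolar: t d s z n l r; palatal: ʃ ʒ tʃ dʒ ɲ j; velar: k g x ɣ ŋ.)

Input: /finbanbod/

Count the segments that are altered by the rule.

/n/ before /b/ (labial) → [m]
/n/ before /b/ (labial) → [m]
2 segments change.

2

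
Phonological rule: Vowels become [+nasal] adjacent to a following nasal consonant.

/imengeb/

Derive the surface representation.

/i/ before nasal /m/ → [ĩ]
/e/ before nasal /n/ → [ẽ]

[ĩmẽngeb]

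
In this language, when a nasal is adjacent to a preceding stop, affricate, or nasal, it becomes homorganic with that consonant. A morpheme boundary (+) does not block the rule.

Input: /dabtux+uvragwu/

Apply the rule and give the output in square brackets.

[dabtux+uvragwu]

no segment meets the rule's conditions; no change.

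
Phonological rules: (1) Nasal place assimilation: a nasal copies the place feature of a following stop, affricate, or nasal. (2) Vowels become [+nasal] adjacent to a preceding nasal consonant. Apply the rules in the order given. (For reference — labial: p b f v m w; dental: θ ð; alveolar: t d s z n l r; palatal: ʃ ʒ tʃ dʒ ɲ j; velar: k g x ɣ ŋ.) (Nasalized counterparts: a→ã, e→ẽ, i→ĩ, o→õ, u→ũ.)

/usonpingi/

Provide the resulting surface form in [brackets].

[usompiŋgi]

Rule 1: /n/ before /p/ (labial) → [m]
Rule 1: /n/ before /g/ (velar) → [ŋ]
After rule 1: usompiŋgi
Rule 2: no segment meets the rule's conditions; no change.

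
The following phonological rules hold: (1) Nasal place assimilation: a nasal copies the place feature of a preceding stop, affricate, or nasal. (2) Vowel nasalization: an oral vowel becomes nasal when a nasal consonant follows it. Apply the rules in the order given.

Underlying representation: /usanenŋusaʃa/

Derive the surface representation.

Rule 1: /ŋ/ after /n/ (alveolar) → [n]
After rule 1: usanennusaʃa
Rule 2: /a/ before nasal /n/ → [ã]
Rule 2: /e/ before nasal /n/ → [ẽ]

[usãnẽnnusaʃa]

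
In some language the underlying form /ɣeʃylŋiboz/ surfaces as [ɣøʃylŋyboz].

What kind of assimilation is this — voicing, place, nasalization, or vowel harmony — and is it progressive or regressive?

vowel harmony, regressive

/e/→[ø] /i/→[y].
Vowels agree with the last vowel, so the harmony is regressive.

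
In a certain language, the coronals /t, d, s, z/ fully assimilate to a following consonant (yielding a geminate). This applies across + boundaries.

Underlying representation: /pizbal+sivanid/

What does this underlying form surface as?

[pibbal+sivanid]

/z/ before /b/ → [b] (total assimilation)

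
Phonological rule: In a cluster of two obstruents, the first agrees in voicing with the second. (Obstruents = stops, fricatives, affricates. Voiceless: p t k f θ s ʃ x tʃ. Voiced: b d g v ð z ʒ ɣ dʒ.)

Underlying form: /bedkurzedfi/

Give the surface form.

[betkurzetfi]

/d/ before /k/ (voiceless) → [t]
/d/ before /f/ (voiceless) → [t]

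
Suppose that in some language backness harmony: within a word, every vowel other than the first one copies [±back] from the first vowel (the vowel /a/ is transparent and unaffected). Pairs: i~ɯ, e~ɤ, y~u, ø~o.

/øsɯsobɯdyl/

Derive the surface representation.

/ɯ/ harmonizes with /ø/ ([-back]) → [i]
/o/ harmonizes with /ø/ ([-back]) → [ø]
/ɯ/ harmonizes with /ø/ ([-back]) → [i]

[øsisøbidyl]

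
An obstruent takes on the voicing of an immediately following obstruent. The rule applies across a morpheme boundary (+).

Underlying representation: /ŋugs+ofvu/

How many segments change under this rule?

/g/ before /s/ (voiceless) → [k]
/f/ before /v/ (voiced) → [v]
2 segments change.

2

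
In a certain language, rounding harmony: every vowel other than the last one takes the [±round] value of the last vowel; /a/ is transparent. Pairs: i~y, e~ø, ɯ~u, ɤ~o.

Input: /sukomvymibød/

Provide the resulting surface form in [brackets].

[sukomvymybød]

/i/ harmonizes with /ø/ ([+round]) → [y]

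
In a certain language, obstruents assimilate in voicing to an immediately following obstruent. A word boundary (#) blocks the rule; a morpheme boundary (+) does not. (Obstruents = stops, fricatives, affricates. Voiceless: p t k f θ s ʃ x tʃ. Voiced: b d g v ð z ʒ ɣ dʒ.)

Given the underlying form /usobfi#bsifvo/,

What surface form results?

/b/ before /f/ (voiceless) → [p]
/b/ before /s/ (voiceless) → [p]
/f/ before /v/ (voiced) → [v]

[usopfi#psivvo]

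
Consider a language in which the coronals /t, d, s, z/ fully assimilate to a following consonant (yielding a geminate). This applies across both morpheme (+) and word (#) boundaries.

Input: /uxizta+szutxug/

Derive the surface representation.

[uxitta+zzuxxug]

/z/ before /t/ → [t] (total assimilation)
/s/ before /z/ → [z] (total assimilation)
/t/ before /x/ → [x] (total assimilation)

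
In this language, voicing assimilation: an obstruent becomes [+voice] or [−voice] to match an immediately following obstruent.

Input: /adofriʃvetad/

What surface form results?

[adofriʒvetad]

/ʃ/ before /v/ (voiced) → [ʒ]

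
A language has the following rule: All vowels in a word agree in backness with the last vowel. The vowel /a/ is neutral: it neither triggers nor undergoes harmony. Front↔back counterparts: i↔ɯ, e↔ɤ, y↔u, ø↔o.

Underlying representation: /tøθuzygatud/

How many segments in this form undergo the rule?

/ø/ harmonizes with /u/ ([+back]) → [o]
/y/ harmonizes with /u/ ([+back]) → [u]
2 segments change.

2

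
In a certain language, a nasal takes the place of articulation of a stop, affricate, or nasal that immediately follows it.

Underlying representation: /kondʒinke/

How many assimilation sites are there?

2

/n/ before /dʒ/ (palatal) → [ɲ]
/n/ before /k/ (velar) → [ŋ]
2 segments change.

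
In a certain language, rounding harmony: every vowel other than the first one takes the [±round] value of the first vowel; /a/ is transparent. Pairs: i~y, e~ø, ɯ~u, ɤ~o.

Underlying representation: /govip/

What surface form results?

[govyp]

/i/ harmonizes with /o/ ([+round]) → [y]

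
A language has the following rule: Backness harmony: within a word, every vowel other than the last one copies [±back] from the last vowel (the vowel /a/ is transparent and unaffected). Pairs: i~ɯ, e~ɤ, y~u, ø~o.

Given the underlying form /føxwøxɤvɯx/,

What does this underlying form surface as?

/ø/ harmonizes with /ɯ/ ([+back]) → [o]
/ø/ harmonizes with /ɯ/ ([+back]) → [o]

[foxwoxɤvɯx]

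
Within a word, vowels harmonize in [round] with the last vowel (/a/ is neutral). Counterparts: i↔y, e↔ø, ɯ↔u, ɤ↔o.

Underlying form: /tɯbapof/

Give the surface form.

/ɯ/ harmonizes with /o/ ([+round]) → [u]

[tubapof]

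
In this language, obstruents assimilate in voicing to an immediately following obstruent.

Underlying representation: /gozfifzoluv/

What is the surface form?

/z/ before /f/ (voiceless) → [s]
/f/ before /z/ (voiced) → [v]

[gosfivzoluv]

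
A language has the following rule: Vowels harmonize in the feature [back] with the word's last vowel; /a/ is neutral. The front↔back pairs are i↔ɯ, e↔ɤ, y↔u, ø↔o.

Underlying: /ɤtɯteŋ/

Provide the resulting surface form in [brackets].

[etiteŋ]

/ɤ/ harmonizes with /e/ ([-back]) → [e]
/ɯ/ harmonizes with /e/ ([-back]) → [i]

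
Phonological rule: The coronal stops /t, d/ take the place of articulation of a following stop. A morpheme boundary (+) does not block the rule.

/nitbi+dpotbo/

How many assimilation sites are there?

/t/ before /b/ (labial) → [p]
/d/ before /p/ (labial) → [b]
/t/ before /b/ (labial) → [p]
3 segments change.

3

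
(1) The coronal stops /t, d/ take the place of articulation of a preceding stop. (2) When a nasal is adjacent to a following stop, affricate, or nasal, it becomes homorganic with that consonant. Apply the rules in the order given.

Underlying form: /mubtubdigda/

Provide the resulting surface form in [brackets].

Rule 1: /t/ after /b/ (labial) → [p]
Rule 1: /d/ after /b/ (labial) → [b]
Rule 1: /d/ after /g/ (velar) → [g]
After rule 1: mubpubbigga
Rule 2: no segment meets the rule's conditions; no change.

[mubpubbigga]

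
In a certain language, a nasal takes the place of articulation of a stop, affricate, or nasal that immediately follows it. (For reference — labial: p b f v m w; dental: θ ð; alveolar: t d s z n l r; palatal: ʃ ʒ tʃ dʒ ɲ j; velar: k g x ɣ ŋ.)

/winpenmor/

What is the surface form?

/n/ before /p/ (labial) → [m]
/n/ before /m/ (labial) → [m]

[wimpemmor]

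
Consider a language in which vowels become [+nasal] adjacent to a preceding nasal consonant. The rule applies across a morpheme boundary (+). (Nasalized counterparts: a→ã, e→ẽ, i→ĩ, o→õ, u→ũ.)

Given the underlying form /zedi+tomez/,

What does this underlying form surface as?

/e/ after nasal /m/ → [ẽ]

[zedi+tomẽz]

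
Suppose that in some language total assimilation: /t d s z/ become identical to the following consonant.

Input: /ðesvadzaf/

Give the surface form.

[ðevvazzaf]

/s/ before /v/ → [v] (total assimilation)
/d/ before /z/ → [z] (total assimilation)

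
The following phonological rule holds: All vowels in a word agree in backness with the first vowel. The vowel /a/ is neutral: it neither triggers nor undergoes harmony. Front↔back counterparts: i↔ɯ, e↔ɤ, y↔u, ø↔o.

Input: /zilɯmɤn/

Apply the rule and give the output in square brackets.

[zilimen]

/ɯ/ harmonizes with /i/ ([-back]) → [i]
/ɤ/ harmonizes with /i/ ([-back]) → [e]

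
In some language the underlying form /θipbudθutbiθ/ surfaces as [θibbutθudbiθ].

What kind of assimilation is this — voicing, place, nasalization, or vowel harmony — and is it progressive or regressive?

/p/→[b] /d/→[t] /t/→[d].
Each target copies a feature from the following segment, so the direction is regressive.

voicing assimilation, regressive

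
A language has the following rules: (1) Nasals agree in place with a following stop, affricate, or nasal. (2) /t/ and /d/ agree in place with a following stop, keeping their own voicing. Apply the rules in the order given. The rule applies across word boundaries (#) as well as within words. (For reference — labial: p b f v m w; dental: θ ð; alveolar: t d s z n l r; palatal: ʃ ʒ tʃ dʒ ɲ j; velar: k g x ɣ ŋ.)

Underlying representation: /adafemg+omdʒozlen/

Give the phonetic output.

[adafeŋg+oɲdʒozlen]

Rule 1: /m/ before /g/ (velar) → [ŋ]
Rule 1: /m/ before /dʒ/ (palatal) → [ɲ]
After rule 1: adafeŋg+oɲdʒozlen
Rule 2: no segment meets the rule's conditions; no change.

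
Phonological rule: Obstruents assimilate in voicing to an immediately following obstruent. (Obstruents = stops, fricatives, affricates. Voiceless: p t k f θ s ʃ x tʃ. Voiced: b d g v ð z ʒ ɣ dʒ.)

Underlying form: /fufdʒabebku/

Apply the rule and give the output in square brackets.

/f/ before /dʒ/ (voiced) → [v]
/b/ before /k/ (voiceless) → [p]

[fuvdʒabepku]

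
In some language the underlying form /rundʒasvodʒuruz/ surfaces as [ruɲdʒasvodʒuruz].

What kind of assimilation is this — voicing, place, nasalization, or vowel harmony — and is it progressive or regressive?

/n/→[ɲ].
Each target copies a feature from the following segment, so the direction is regressive.

place assimilation, regressive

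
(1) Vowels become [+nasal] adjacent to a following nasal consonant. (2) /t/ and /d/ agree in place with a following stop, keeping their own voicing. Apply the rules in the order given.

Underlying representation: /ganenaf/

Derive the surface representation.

Rule 1: /a/ before nasal /n/ → [ã]
Rule 1: /e/ before nasal /n/ → [ẽ]
After rule 1: gãnẽnaf
Rule 2: no segment meets the rule's conditions; no change.

[gãnẽnaf]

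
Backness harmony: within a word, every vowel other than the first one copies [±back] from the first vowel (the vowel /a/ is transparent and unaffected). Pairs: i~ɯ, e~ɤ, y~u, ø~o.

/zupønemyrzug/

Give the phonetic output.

[zuponɤmurzug]

/ø/ harmonizes with /u/ ([+back]) → [o]
/e/ harmonizes with /u/ ([+back]) → [ɤ]
/y/ harmonizes with /u/ ([+back]) → [u]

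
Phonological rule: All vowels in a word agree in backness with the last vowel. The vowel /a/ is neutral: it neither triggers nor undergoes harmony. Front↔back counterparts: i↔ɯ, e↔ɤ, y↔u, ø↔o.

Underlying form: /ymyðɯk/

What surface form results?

/y/ harmonizes with /ɯ/ ([+back]) → [u]
/y/ harmonizes with /ɯ/ ([+back]) → [u]

[umuðɯk]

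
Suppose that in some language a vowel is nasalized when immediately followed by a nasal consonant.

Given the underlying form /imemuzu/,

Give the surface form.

[ĩmẽmuzu]

/i/ before nasal /m/ → [ĩ]
/e/ before nasal /m/ → [ẽ]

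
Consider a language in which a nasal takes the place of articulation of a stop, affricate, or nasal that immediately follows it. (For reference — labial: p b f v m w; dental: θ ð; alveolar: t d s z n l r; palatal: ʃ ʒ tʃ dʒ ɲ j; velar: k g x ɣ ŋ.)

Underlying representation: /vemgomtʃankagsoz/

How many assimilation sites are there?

3

/m/ before /g/ (velar) → [ŋ]
/m/ before /tʃ/ (palatal) → [ɲ]
/n/ before /k/ (velar) → [ŋ]
3 segments change.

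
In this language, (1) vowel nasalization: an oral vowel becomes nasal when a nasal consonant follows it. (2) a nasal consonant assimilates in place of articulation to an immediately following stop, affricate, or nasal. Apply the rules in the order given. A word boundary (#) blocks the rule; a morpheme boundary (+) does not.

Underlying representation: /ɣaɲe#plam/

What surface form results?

[ɣãɲe#plãm]

Rule 1: /a/ before nasal /ɲ/ → [ã]
Rule 1: /a/ before nasal /m/ → [ã]
After rule 1: ɣãɲe#plãm
Rule 2: no segment meets the rule's conditions; no change.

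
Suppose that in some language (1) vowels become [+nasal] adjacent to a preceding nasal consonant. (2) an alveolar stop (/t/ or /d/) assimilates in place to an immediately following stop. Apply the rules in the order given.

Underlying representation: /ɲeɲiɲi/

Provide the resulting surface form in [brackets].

[ɲẽɲĩɲĩ]

Rule 1: /e/ after nasal /ɲ/ → [ẽ]
Rule 1: /i/ after nasal /ɲ/ → [ĩ]
Rule 1: /i/ after nasal /ɲ/ → [ĩ]
After rule 1: ɲẽɲĩɲĩ
Rule 2: no segment meets the rule's conditions; no change.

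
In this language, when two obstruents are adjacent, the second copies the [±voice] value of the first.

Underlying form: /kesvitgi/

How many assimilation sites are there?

/v/ after /s/ (voiceless) → [f]
/g/ after /t/ (voiceless) → [k]
2 segments change.

2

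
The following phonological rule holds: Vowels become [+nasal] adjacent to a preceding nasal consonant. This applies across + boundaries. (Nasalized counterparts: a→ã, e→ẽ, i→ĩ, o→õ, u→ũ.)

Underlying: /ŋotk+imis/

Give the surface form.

/o/ after nasal /ŋ/ → [õ]
/i/ after nasal /m/ → [ĩ]

[ŋõtk+imĩs]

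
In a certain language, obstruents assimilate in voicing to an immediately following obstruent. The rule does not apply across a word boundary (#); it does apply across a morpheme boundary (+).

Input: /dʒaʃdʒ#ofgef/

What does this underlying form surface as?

/ʃ/ before /dʒ/ (voiced) → [ʒ]
/f/ before /g/ (voiced) → [v]

[dʒaʒdʒ#ovgef]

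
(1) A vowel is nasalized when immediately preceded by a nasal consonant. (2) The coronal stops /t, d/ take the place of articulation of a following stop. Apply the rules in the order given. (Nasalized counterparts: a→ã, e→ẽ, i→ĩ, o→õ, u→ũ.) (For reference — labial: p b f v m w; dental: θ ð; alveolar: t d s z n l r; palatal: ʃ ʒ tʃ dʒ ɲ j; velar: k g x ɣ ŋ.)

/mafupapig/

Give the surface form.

[mãfupapig]

Rule 1: /a/ after nasal /m/ → [ã]
After rule 1: mãfupapig
Rule 2: no segment meets the rule's conditions; no change.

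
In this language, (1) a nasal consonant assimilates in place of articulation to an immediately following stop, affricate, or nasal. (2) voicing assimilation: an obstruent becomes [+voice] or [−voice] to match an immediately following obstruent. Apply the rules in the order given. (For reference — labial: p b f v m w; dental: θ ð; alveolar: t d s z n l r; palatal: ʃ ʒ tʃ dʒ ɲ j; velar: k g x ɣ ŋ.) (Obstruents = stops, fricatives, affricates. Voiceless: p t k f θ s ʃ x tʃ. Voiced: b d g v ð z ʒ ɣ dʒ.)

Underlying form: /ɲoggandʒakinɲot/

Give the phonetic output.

Rule 1: /n/ before /dʒ/ (palatal) → [ɲ]
Rule 1: /n/ before /ɲ/ (palatal) → [ɲ]
After rule 1: ɲoggaɲdʒakiɲɲot
Rule 2: no segment meets the rule's conditions; no change.

[ɲoggaɲdʒakiɲɲot]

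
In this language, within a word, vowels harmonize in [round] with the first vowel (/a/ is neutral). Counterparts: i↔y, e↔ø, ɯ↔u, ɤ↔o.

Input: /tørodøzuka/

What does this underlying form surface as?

[tørodøzuka]

no segment meets the rule's conditions; no change.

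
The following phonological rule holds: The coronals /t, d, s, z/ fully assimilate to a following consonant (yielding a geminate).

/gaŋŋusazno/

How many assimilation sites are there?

/z/ before /n/ → [n] (total assimilation)
1 segment changes.

1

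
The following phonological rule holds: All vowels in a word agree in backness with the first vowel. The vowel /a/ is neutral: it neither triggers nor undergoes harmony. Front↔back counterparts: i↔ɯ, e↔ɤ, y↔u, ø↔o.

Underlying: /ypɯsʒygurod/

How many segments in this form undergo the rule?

3

/ɯ/ harmonizes with /y/ ([-back]) → [i]
/u/ harmonizes with /y/ ([-back]) → [y]
/o/ harmonizes with /y/ ([-back]) → [ø]
3 segments change.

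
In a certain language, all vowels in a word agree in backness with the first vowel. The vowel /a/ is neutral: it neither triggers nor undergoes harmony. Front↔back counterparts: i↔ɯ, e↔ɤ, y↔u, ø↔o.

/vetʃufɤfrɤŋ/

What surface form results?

/u/ harmonizes with /e/ ([-back]) → [y]
/ɤ/ harmonizes with /e/ ([-back]) → [e]
/ɤ/ harmonizes with /e/ ([-back]) → [e]

[vetʃyfefreŋ]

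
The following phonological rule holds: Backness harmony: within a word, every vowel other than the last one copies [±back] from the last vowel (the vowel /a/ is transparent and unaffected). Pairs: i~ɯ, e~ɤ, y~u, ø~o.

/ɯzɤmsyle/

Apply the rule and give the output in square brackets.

/ɯ/ harmonizes with /e/ ([-back]) → [i]
/ɤ/ harmonizes with /e/ ([-back]) → [e]

[izemsyle]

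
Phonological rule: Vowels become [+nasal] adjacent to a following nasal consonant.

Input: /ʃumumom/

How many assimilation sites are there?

3

/u/ before nasal /m/ → [ũ]
/u/ before nasal /m/ → [ũ]
/o/ before nasal /m/ → [õ]
3 segments change.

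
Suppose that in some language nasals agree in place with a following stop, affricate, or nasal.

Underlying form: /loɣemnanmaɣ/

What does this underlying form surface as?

/m/ before /n/ (alveolar) → [n]
/n/ before /m/ (labial) → [m]

[loɣennammaɣ]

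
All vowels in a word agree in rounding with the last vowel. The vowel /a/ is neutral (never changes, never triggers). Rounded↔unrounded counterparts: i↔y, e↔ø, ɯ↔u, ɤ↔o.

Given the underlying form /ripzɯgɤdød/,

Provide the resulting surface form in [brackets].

[rypzugodød]

/i/ harmonizes with /ø/ ([+round]) → [y]
/ɯ/ harmonizes with /ø/ ([+round]) → [u]
/ɤ/ harmonizes with /ø/ ([+round]) → [o]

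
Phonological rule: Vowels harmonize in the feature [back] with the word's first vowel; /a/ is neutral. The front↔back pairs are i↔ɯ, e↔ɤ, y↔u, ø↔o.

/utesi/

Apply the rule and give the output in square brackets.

/e/ harmonizes with /u/ ([+back]) → [ɤ]
/i/ harmonizes with /u/ ([+back]) → [ɯ]

[utɤsɯ]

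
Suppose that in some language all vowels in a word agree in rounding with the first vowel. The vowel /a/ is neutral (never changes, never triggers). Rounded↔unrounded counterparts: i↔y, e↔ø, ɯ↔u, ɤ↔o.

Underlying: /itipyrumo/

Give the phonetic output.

/y/ harmonizes with /i/ ([-round]) → [i]
/u/ harmonizes with /i/ ([-round]) → [ɯ]
/o/ harmonizes with /i/ ([-round]) → [ɤ]

[itipirɯmɤ]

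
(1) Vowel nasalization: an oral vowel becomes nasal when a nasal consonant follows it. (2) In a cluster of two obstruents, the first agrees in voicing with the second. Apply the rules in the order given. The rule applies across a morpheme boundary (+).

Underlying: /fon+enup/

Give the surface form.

[fõn+ẽnup]

Rule 1: /o/ before nasal /n/ → [õ]
Rule 1: /e/ before nasal /n/ → [ẽ]
After rule 1: fõn+ẽnup
Rule 2: no segment meets the rule's conditions; no change.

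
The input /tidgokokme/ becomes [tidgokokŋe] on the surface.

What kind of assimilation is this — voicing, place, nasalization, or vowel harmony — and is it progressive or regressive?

place assimilation, progressive

/m/→[ŋ].
Each target copies a feature from the preceding segment, so the direction is progressive.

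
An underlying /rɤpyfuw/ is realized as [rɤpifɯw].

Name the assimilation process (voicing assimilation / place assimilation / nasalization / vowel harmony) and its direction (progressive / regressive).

/y/→[i] /u/→[ɯ].
Vowels agree with the first vowel, so the harmony is progressive.

vowel harmony, progressive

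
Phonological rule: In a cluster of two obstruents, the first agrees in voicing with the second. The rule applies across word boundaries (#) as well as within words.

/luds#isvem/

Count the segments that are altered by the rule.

/d/ before /s/ (voiceless) → [t]
/s/ before /v/ (voiced) → [z]
2 segments change.

2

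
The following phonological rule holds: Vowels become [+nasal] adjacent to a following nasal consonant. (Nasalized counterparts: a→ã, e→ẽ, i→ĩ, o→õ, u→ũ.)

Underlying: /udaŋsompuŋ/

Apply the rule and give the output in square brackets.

/a/ before nasal /ŋ/ → [ã]
/o/ before nasal /m/ → [õ]
/u/ before nasal /ŋ/ → [ũ]

[udãŋsõmpũŋ]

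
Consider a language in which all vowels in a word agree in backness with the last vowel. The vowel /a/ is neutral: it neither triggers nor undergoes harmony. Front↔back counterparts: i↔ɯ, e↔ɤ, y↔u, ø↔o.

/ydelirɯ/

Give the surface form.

/y/ harmonizes with /ɯ/ ([+back]) → [u]
/e/ harmonizes with /ɯ/ ([+back]) → [ɤ]
/i/ harmonizes with /ɯ/ ([+back]) → [ɯ]

[udɤlɯrɯ]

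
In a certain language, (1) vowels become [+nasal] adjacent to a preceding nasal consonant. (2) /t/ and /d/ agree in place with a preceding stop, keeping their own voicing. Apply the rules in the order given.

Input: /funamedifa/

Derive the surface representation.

Rule 1: /a/ after nasal /n/ → [ã]
Rule 1: /e/ after nasal /m/ → [ẽ]
After rule 1: funãmẽdifa
Rule 2: no segment meets the rule's conditions; no change.

[funãmẽdifa]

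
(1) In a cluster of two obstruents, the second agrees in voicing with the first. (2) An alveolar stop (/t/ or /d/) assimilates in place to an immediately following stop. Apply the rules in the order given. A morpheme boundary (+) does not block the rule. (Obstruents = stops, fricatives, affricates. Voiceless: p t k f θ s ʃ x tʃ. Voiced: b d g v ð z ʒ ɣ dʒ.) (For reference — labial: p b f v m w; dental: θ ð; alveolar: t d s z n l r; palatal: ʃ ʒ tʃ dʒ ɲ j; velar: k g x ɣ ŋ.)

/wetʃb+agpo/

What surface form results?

Rule 1: /b/ after /tʃ/ (voiceless) → [p]
Rule 1: /p/ after /g/ (voiced) → [b]
After rule 1: wetʃp+agbo
Rule 2: no segment meets the rule's conditions; no change.

[wetʃp+agbo]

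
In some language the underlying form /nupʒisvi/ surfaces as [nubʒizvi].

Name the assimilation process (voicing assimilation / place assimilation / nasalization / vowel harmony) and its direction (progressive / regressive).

voicing assimilation, regressive

/p/→[b] /s/→[z].
Each target copies a feature from the following segment, so the direction is regressive.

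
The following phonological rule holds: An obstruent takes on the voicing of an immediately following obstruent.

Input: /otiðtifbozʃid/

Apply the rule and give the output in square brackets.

/ð/ before /t/ (voiceless) → [θ]
/f/ before /b/ (voiced) → [v]
/z/ before /ʃ/ (voiceless) → [s]

[otiθtivbosʃid]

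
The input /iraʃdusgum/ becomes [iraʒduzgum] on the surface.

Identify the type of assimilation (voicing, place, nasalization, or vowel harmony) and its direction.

voicing assimilation, regressive

/ʃ/→[ʒ] /s/→[z].
Each target copies a feature from the following segment, so the direction is regressive.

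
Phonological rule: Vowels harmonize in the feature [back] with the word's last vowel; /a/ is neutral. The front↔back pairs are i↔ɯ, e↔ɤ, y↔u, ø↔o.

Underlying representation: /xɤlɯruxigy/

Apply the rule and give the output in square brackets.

/ɤ/ harmonizes with /y/ ([-back]) → [e]
/ɯ/ harmonizes with /y/ ([-back]) → [i]
/u/ harmonizes with /y/ ([-back]) → [y]

[xeliryxigy]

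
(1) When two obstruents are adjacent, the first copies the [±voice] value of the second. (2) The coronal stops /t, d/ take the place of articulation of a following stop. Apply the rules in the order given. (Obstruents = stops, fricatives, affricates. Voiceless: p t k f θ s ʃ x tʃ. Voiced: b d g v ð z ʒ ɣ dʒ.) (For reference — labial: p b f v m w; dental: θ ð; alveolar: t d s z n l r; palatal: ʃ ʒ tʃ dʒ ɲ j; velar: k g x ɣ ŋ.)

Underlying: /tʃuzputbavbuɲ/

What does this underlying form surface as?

Rule 1: /z/ before /p/ (voiceless) → [s]
Rule 1: /t/ before /b/ (voiced) → [d]
After rule 1: tʃuspudbavbuɲ
Rule 2: /d/ before /b/ (labial) → [b]

[tʃuspubbavbuɲ]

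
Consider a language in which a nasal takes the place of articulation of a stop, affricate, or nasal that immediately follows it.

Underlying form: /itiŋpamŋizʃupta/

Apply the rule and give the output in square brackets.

/ŋ/ before /p/ (labial) → [m]
/m/ before /ŋ/ (velar) → [ŋ]

[itimpaŋŋizʃupta]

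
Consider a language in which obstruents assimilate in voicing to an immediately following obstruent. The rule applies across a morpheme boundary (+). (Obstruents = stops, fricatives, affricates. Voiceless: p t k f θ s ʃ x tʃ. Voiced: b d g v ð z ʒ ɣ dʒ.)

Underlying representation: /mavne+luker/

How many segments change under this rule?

0

No segment meets the rule's conditions.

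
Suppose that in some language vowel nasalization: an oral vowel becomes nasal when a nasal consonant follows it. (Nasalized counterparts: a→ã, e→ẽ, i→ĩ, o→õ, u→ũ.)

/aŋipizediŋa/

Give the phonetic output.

[ãŋipizedĩŋa]

/a/ before nasal /ŋ/ → [ã]
/i/ before nasal /ŋ/ → [ĩ]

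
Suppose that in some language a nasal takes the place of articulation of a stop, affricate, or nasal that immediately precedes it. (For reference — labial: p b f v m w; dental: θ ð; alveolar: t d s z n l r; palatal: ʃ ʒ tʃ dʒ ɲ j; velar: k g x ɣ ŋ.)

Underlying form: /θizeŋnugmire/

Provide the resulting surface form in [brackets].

/n/ after /ŋ/ (velar) → [ŋ]
/m/ after /g/ (velar) → [ŋ]

[θizeŋŋugŋire]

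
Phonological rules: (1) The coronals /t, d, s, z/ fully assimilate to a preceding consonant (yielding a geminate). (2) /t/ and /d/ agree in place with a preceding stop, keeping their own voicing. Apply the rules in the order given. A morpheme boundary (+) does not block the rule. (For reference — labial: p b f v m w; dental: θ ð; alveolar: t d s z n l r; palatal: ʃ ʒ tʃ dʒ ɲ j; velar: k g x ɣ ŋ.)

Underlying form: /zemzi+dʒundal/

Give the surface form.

[zemmi+dʒunnal]

Rule 1: /z/ after /m/ → [m] (total assimilation)
Rule 1: /d/ after /n/ → [n] (total assimilation)
After rule 1: zemmi+dʒunnal
Rule 2: no segment meets the rule's conditions; no change.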